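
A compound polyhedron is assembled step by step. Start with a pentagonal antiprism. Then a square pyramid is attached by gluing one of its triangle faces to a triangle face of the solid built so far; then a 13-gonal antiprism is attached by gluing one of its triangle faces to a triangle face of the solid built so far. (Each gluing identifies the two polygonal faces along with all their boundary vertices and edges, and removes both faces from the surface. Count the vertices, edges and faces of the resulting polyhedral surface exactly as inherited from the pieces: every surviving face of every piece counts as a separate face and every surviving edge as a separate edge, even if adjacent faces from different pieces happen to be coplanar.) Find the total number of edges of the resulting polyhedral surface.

74

A pentagonal antiprism: V=10, E=20, F=12.
Attach a square pyramid (V=5, E=8, F=5) along a 3-gon: merge 3 vertices and 3 edges, delete both glued faces → V=12, E=25, F=15.
Attach a 13-gonal antiprism (V=26, E=52, F=28) along a 3-gon: merge 3 vertices and 3 edges, delete both glued faces → V=35, E=74, F=41.
Check: V − E + F = 35 − 74 + 41 = 2.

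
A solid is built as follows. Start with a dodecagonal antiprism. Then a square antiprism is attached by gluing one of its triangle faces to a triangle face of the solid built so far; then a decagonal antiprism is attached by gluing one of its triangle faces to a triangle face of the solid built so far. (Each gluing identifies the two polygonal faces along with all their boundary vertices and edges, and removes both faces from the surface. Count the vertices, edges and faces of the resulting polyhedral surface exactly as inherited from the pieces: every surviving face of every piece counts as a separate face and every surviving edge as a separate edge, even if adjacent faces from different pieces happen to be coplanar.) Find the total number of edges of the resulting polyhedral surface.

98

A dodecagonal antiprism: V=24, E=48, F=26.
Attach a square antiprism (V=8, E=16, F=10) along a 3-gon: merge 3 vertices and 3 edges, delete both glued faces → V=29, E=61, F=34.
Attach a decagonal antiprism (V=20, E=40, F=22) along a 3-gon: merge 3 vertices and 3 edges, delete both glued faces → V=46, E=98, F=54.
Check: V − E + F = 46 − 98 + 54 = 2.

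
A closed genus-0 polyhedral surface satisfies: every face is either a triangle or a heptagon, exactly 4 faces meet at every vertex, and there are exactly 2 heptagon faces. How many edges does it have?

28

Let x be the number of triangles; then F = 2 + x.
Edge–face incidences: 2E = 7·2 + 3·x = 14 + 3x.
Every vertex has degree 4, so 4V = 2E.
Euler: V − E + F = 2 ⇒ (2E)/4 − E + (2 + x) = 2.
Multiply by 8: 2·(2E) − 4·(2E) + 8·(2 + x) = 16, i.e. 16 + 8x − 2·(14 + 3x) = 16.
Collecting terms: 2x − 12 = 16, so 2x = 28, so x = 14.
Then 2E = 14 + 3·14 = 56, so E = 28, V = 2E/4 = 14, F = 2 + 14 = 16.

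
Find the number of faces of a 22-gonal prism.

A prism on an n-gon has two n-gon bases and n rectangular sides: V = 2·22 = 44, E = 3·22 = 66, F = 22 + 2 = 24.

24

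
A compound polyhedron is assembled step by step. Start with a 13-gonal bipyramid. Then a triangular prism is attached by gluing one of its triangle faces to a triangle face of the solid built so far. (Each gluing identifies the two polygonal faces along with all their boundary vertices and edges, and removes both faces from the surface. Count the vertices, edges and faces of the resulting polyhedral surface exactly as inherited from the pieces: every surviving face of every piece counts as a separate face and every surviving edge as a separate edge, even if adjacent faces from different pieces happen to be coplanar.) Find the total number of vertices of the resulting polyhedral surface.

18

A 13-gonal bipyramid: V=15, E=39, F=26.
Attach a triangular prism (V=6, E=9, F=5) along a 3-gon: merge 3 vertices and 3 edges, delete both glued faces → V=18, E=45, F=29.
Check: V − E + F = 18 − 45 + 29 = 2.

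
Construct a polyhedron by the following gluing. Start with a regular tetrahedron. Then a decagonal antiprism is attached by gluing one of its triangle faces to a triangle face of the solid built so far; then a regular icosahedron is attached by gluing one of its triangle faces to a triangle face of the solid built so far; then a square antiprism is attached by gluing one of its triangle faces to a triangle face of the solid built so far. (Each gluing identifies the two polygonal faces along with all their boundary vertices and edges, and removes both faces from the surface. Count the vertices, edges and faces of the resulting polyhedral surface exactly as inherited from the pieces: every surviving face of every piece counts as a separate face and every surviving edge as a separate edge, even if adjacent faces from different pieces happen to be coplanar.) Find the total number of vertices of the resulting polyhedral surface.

35

A regular tetrahedron: V=4, E=6, F=4.
Attach a decagonal antiprism (V=20, E=40, F=22) along a 3-gon: merge 3 vertices and 3 edges, delete both glued faces → V=21, E=43, F=24.
Attach a regular icosahedron (V=12, E=30, F=20) along a 3-gon: merge 3 vertices and 3 edges, delete both glued faces → V=30, E=70, F=42.
Attach a square antiprism (V=8, E=16, F=10) along a 3-gon: merge 3 vertices and 3 edges, delete both glued faces → V=35, E=83, F=50.
Check: V − E + F = 35 − 83 + 50 = 2.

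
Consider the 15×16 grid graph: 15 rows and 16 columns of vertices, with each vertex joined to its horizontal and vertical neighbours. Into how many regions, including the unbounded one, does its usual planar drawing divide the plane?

211

The grid has V = 15·16 = 240 vertices and E = 15·15 + 16·14 = 449 edges.
F = 2 − V + E = 2 − 240 + 449 = 211.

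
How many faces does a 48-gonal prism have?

50

A prism on an n-gon has two n-gon bases and n rectangular sides: V = 2·48 = 96, E = 3·48 = 144, F = 48 + 2 = 50.
Check: V − E + F = 96 − 144 + 50 = 2.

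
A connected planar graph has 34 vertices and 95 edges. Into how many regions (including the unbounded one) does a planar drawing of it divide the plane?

Euler's formula for a connected plane graph: V − E + F = 2, so F = 2 − 34 + 95 = 63.

63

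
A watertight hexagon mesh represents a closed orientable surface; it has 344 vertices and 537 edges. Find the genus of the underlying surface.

Every face is a hexagon and each edge borders two faces, so 6F = 2·537, giving F = 179.
χ = V − E + F = 344 − 537 + 179 = -14.
For a closed orientable surface χ = 2 − 2g, so g = (2 − (-14))/2 = 8.

8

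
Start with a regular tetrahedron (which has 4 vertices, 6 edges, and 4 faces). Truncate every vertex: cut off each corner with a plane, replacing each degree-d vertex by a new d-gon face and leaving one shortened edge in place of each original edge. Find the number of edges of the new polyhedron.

Truncation replaces each original edge-end by a new vertex, so V′ = 2E = 12.
Each original edge survives, and each old vertex of degree d contributes d new edges; summing degrees gives Σd = 2E, so E′ = E + 2E = 3E = 18.
Each original face survives and each original vertex becomes one new face: F′ = F + V = 8.

18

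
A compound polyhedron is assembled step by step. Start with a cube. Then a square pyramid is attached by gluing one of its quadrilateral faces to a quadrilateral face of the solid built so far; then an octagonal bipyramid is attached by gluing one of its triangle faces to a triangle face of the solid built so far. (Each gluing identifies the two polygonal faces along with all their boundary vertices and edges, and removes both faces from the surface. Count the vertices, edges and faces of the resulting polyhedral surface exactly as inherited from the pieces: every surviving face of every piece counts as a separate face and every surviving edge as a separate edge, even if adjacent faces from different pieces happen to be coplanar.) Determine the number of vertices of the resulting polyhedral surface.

A cube: V=8, E=12, F=6.
Attach a square pyramid (V=5, E=8, F=5) along a 4-gon: merge 4 vertices and 4 edges, delete both glued faces → V=9, E=16, F=9.
Attach an octagonal bipyramid (V=10, E=24, F=16) along a 3-gon: merge 3 vertices and 3 edges, delete both glued faces → V=16, E=37, F=23.
Check: V − E + F = 16 − 37 + 23 = 2.

16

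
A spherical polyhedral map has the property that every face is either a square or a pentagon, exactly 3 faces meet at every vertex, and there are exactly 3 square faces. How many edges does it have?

Let x be the number of pentagons; then F = 3 + x.
Edge–face incidences: 2E = 4·3 + 5·x = 12 + 5x.
Every vertex has degree 3, so 3V = 2E.
Euler: V − E + F = 2 ⇒ (2E)/3 − E + (3 + x) = 2.
Multiply by 6: 2·(2E) − 3·(2E) + 6·(3 + x) = 12, i.e. 18 + 6x − (12 + 5x) = 12.
Collecting terms: x + 6 = 12, so x = 6.
Then 2E = 12 + 5·6 = 42, so E = 21, V = 2E/3 = 14, F = 3 + 6 = 9.

21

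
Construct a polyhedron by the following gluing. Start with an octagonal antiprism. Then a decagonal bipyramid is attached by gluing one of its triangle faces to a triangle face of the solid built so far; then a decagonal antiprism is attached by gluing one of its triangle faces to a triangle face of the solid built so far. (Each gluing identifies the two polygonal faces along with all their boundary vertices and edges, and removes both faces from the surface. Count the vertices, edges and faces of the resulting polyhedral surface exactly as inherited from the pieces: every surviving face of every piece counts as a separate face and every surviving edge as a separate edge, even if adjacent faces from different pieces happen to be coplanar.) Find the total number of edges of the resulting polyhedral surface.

96

An octagonal antiprism: V=16, E=32, F=18.
Attach a decagonal bipyramid (V=12, E=30, F=20) along a 3-gon: merge 3 vertices and 3 edges, delete both glued faces → V=25, E=59, F=36.
Attach a decagonal antiprism (V=20, E=40, F=22) along a 3-gon: merge 3 vertices and 3 edges, delete both glued faces → V=42, E=96, F=56.
Check: V − E + F = 42 − 96 + 56 = 2.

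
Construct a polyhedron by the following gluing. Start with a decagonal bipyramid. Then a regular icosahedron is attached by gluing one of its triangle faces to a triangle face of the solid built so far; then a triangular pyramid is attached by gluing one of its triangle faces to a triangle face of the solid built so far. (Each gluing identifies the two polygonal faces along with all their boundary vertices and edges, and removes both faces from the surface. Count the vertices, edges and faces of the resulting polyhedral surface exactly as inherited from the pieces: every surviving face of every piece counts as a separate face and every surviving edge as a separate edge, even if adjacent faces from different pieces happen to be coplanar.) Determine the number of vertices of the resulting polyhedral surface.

22

A decagonal bipyramid: V=12, E=30, F=20.
Attach a regular icosahedron (V=12, E=30, F=20) along a 3-gon: merge 3 vertices and 3 edges, delete both glued faces → V=21, E=57, F=38.
Attach a triangular pyramid (V=4, E=6, F=4) along a 3-gon: merge 3 vertices and 3 edges, delete both glued faces → V=22, E=60, F=40.
Check: V − E + F = 22 − 60 + 40 = 2.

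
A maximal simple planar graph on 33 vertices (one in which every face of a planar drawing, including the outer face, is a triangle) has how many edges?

In a plane triangulation 3F = 2E and V − E + F = 2, so E = 3V − 6 = 3·33 − 6 = 93.

93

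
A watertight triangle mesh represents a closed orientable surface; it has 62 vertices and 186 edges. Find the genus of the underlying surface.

1

Every face is a triangle and each edge borders two faces, so 3F = 2·186, giving F = 124.
χ = V − E + F = 62 − 186 + 124 = 0.
For a closed orientable surface χ = 2 − 2g, so g = (2 − (0))/2 = 1.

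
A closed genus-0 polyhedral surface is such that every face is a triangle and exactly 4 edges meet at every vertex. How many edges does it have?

12

Each face has 3 edges and each edge borders two faces, so 2E = 3F.
Each vertex has degree 4, so 4V = 2E and hence V = 3F/4.
Euler: V − E + F = 2 ⇒ (3F/4) − (3F/2) + F = 2.
Multiply by 8: (6 − 12 + 8)F = 16, i.e. 2F = 16.
So F = 8, E = 3·8/2 = 12, V = 3·8/4 = 6.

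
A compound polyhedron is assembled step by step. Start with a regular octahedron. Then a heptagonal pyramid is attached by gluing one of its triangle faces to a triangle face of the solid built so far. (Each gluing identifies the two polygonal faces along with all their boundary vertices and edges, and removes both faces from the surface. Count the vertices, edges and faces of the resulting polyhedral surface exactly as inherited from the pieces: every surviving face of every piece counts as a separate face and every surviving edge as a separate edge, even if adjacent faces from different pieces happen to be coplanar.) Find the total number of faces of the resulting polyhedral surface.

14

A regular octahedron: V=6, E=12, F=8.
Attach a heptagonal pyramid (V=8, E=14, F=8) along a 3-gon: merge 3 vertices and 3 edges, delete both glued faces → V=11, E=23, F=14.
Check: V − E + F = 11 − 23 + 14 = 2.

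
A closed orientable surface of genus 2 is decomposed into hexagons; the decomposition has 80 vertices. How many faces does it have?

χ = 2 − 2·2 = -2, and every face is a hexagon so 6F = 2E.
V − E + F = -2 with E = 6F/2 gives 80 − (6/2 − 1)·F = -2, so F = 41 and E = 123.

41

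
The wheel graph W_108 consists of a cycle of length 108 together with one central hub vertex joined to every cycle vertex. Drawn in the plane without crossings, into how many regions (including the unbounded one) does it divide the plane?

W_108 has V = 108 + 1 = 109 vertices and E = 2·108 = 216 edges.
By Euler's formula F = 2 − V + E = 2 − 109 + 216 = 109.

109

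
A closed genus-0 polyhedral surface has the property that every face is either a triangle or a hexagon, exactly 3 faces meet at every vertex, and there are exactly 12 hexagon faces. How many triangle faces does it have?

Let x be the number of triangles; then F = 12 + x.
Edge–face incidences: 2E = 6·12 + 3·x = 72 + 3x.
Every vertex has degree 3, so 3V = 2E.
Euler: V − E + F = 2 ⇒ (2E)/3 − E + (12 + x) = 2.
Multiply by 6: 2·(2E) − 3·(2E) + 6·(12 + x) = 12, i.e. 72 + 6x − (72 + 3x) = 12.
Collecting terms: 3x = 12, so x = 4.
Then 2E = 72 + 3·4 = 84, so E = 42, V = 2E/3 = 28, F = 12 + 4 = 16.

4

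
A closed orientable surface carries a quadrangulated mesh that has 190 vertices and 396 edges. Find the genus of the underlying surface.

5

Every face is a square and each edge borders two faces, so 4F = 2·396, giving F = 198.
χ = V − E + F = 190 − 396 + 198 = -8.
For a closed orientable surface χ = 2 − 2g, so g = (2 − (-8))/2 = 5.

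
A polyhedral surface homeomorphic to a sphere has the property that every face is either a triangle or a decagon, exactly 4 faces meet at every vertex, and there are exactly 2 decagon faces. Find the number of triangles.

20

Let x be the number of triangles; then F = 2 + x.
Edge–face incidences: 2E = 10·2 + 3·x = 20 + 3x.
Every vertex has degree 4, so 4V = 2E.
Euler: V − E + F = 2 ⇒ (2E)/4 − E + (2 + x) = 2.
Multiply by 8: 2·(2E) − 4·(2E) + 8·(2 + x) = 16, i.e. 16 + 8x − 2·(20 + 3x) = 16.
Collecting terms: 2x − 24 = 16, so 2x = 40, so x = 20.
Then 2E = 20 + 3·20 = 80, so E = 40, V = 2E/4 = 20, F = 2 + 20 = 22.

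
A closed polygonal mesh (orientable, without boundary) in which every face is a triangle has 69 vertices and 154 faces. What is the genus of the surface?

Every face is a triangle, so 2E = 3·154 = 462, giving E = 231.
χ = V − E + F = 69 − 231 + 154 = -8.
For a closed orientable surface χ = 2 − 2g, so g = (2 − (-8))/2 = 5.

5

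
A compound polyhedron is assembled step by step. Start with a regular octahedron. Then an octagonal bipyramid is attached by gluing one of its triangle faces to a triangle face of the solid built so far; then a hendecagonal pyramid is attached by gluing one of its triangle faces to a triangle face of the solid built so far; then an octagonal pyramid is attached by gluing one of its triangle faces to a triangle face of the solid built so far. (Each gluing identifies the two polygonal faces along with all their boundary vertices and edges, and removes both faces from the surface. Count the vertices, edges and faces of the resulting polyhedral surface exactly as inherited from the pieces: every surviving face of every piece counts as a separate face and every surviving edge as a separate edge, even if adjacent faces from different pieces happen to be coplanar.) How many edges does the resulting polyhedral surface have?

A regular octahedron: V=6, E=12, F=8.
Attach an octagonal bipyramid (V=10, E=24, F=16) along a 3-gon: merge 3 vertices and 3 edges, delete both glued faces → V=13, E=33, F=22.
Attach a hendecagonal pyramid (V=12, E=22, F=12) along a 3-gon: merge 3 vertices and 3 edges, delete both glued faces → V=22, E=52, F=32.
Attach an octagonal pyramid (V=9, E=16, F=9) along a 3-gon: merge 3 vertices and 3 edges, delete both glued faces → V=28, E=65, F=39.
Check: V − E + F = 28 − 65 + 39 = 2.

65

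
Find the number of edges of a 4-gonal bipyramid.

A bipyramid over an n-gon has 2n triangular faces and n + 2 vertices: V = 4 + 2 = 6, E = 3·4 = 12, F = 2·4 = 8.

12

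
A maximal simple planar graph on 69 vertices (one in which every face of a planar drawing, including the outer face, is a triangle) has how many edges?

In a plane triangulation 3F = 2E and V − E + F = 2, so E = 3V − 6 = 3·69 − 6 = 201.

201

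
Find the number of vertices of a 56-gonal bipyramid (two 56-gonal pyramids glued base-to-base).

58

A bipyramid over an n-gon has 2n triangular faces and n + 2 vertices: V = 56 + 2 = 58, E = 3·56 = 168, F = 2·56 = 112.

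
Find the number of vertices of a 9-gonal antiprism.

An antiprism on an n-gon has two n-gon caps and 2n triangles: V = 2·9 = 18, E = 4·9 = 36, F = 2·9 + 2 = 20.

18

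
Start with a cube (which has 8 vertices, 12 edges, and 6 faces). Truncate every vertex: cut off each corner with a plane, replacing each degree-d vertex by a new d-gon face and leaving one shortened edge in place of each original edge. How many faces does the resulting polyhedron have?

Truncation replaces each original edge-end by a new vertex, so V′ = 2E = 24.
Each original edge survives, and each old vertex of degree d contributes d new edges; summing degrees gives Σd = 2E, so E′ = E + 2E = 3E = 36.
Each original face survives and each original vertex becomes one new face: F′ = F + V = 14.

14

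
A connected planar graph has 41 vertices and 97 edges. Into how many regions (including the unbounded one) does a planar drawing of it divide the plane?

58

Euler's formula for a connected plane graph: V − E + F = 2, so F = 2 − 41 + 97 = 58.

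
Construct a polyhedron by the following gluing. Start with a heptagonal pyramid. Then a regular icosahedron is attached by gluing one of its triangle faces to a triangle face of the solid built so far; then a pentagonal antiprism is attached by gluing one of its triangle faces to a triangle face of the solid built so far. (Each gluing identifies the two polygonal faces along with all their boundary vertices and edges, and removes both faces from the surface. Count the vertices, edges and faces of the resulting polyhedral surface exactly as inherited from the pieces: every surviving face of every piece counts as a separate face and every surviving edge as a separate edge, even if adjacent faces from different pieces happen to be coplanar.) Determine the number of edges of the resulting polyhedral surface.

58

A heptagonal pyramid: V=8, E=14, F=8.
Attach a regular icosahedron (V=12, E=30, F=20) along a 3-gon: merge 3 vertices and 3 edges, delete both glued faces → V=17, E=41, F=26.
Attach a pentagonal antiprism (V=10, E=20, F=12) along a 3-gon: merge 3 vertices and 3 edges, delete both glued faces → V=24, E=58, F=36.
Check: V − E + F = 24 − 58 + 36 = 2.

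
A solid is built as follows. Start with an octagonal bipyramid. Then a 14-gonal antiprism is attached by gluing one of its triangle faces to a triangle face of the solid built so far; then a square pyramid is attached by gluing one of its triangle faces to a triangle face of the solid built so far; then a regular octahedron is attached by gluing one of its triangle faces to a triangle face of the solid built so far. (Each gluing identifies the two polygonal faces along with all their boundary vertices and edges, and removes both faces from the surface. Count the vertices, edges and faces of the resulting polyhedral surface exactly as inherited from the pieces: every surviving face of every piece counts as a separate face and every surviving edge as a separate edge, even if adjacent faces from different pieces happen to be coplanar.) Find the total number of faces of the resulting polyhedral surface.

An octagonal bipyramid: V=10, E=24, F=16.
Attach a 14-gonal antiprism (V=28, E=56, F=30) along a 3-gon: merge 3 vertices and 3 edges, delete both glued faces → V=35, E=77, F=44.
Attach a square pyramid (V=5, E=8, F=5) along a 3-gon: merge 3 vertices and 3 edges, delete both glued faces → V=37, E=82, F=47.
Attach a regular octahedron (V=6, E=12, F=8) along a 3-gon: merge 3 vertices and 3 edges, delete both glued faces → V=40, E=91, F=53.
Check: V − E + F = 40 − 91 + 53 = 2.

53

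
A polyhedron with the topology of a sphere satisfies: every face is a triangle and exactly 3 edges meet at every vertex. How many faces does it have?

Each face has 3 edges and each edge borders two faces, so 2E = 3F.
Each vertex has degree 3, so 3V = 2E and hence V = 3F/3.
Euler: V − E + F = 2 ⇒ (3F/3) − (3F/2) + F = 2.
Multiply by 6: (6 − 9 + 6)F = 12, i.e. 3F = 12.
So F = 4, E = 3·4/2 = 6, V = 3·4/3 = 4.

4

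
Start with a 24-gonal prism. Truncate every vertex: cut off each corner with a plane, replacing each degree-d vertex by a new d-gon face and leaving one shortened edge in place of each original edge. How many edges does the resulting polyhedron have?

The base solid has V = 48, E = 72, F = 26.
Truncation replaces each original edge-end by a new vertex, so V′ = 2E = 144.
Each original edge survives, and each old vertex of degree d contributes d new edges; summing degrees gives Σd = 2E, so E′ = E + 2E = 3E = 216.
Each original face survives and each original vertex becomes one new face: F′ = F + V = 74.

216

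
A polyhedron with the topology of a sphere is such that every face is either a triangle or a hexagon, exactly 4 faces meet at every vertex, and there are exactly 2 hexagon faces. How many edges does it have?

Let x be the number of triangles; then F = 2 + x.
Edge–face incidences: 2E = 6·2 + 3·x = 12 + 3x.
Every vertex has degree 4, so 4V = 2E.
Euler: V − E + F = 2 ⇒ (2E)/4 − E + (2 + x) = 2.
Multiply by 8: 2·(2E) − 4·(2E) + 8·(2 + x) = 16, i.e. 16 + 8x − 2·(12 + 3x) = 16.
Collecting terms: 2x − 8 = 16, so 2x = 24, so x = 12.
Then 2E = 12 + 3·12 = 48, so E = 24, V = 2E/4 = 12, F = 2 + 12 = 14.

24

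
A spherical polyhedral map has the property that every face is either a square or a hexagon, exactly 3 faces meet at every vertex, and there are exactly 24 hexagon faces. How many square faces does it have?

Let x be the number of squares; then F = 24 + x.
Edge–face incidences: 2E = 6·24 + 4·x = 144 + 4x.
Every vertex has degree 3, so 3V = 2E.
Euler: V − E + F = 2 ⇒ (2E)/3 − E + (24 + x) = 2.
Multiply by 6: 2·(2E) − 3·(2E) + 6·(24 + x) = 12, i.e. 144 + 6x − (144 + 4x) = 12.
Collecting terms: 2x = 12, so x = 6.
Then 2E = 144 + 4·6 = 168, so E = 84, V = 2E/3 = 56, F = 24 + 6 = 30.

6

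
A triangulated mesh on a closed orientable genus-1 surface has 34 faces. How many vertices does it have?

χ = 2 − 2·1 = 0, and every face is a triangle so 3F = 2E.
E = 3·34/2 = 51. Then V = 0 + E − F = 0 + 51 − 34 = 17.

17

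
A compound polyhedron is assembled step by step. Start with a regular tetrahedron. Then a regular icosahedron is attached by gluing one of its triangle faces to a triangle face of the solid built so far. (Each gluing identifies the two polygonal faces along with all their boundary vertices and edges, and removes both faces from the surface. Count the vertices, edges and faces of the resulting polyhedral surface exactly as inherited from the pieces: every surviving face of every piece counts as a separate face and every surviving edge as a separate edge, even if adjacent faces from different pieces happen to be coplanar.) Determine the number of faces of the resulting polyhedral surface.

22

A regular tetrahedron: V=4, E=6, F=4.
Attach a regular icosahedron (V=12, E=30, F=20) along a 3-gon: merge 3 vertices and 3 edges, delete both glued faces → V=13, E=33, F=22.
Check: V − E + F = 13 − 33 + 22 = 2.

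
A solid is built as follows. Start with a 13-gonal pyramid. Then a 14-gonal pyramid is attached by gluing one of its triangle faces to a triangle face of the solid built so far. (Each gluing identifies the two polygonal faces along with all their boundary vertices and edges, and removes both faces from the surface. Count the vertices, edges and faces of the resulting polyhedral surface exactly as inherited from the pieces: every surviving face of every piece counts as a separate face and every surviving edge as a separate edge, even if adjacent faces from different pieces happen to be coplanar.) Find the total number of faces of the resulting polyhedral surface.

A 13-gonal pyramid: V=14, E=26, F=14.
Attach a 14-gonal pyramid (V=15, E=28, F=15) along a 3-gon: merge 3 vertices and 3 edges, delete both glued faces → V=26, E=51, F=27.
Check: V − E + F = 26 − 51 + 27 = 2.

27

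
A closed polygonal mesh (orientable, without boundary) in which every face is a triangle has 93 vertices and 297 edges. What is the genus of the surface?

4

Every face is a triangle and each edge borders two faces, so 3F = 2·297, giving F = 198.
χ = V − E + F = 93 − 297 + 198 = -6.
For a closed orientable surface χ = 2 − 2g, so g = (2 − (-6))/2 = 4.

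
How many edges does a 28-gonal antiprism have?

An antiprism on an n-gon has two n-gon caps and 2n triangles: V = 2·28 = 56, E = 4·28 = 112, F = 2·28 + 2 = 58.

112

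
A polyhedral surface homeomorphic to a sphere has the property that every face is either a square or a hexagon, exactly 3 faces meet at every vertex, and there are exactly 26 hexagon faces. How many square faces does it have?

Let x be the number of squares; then F = 26 + x.
Edge–face incidences: 2E = 6·26 + 4·x = 156 + 4x.
Every vertex has degree 3, so 3V = 2E.
Euler: V − E + F = 2 ⇒ (2E)/3 − E + (26 + x) = 2.
Multiply by 6: 2·(2E) − 3·(2E) + 6·(26 + x) = 12, i.e. 156 + 6x − (156 + 4x) = 12.
Collecting terms: 2x = 12, so x = 6.
Then 2E = 156 + 4·6 = 180, so E = 90, V = 2E/3 = 60, F = 26 + 6 = 32.

6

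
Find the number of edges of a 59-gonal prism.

A prism on an n-gon has two n-gon bases and n rectangular sides: V = 2·59 = 118, E = 3·59 = 177, F = 59 + 2 = 61.

177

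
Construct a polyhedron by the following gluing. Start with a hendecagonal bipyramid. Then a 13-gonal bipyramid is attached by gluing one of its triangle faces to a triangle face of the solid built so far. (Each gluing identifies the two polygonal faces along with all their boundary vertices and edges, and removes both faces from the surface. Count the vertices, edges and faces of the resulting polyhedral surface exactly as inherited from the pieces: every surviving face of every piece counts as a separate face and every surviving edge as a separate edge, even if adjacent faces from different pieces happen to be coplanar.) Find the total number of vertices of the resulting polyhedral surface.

A hendecagonal bipyramid: V=13, E=33, F=22.
Attach a 13-gonal bipyramid (V=15, E=39, F=26) along a 3-gon: merge 3 vertices and 3 edges, delete both glued faces → V=25, E=69, F=46.
Check: V − E + F = 25 − 69 + 46 = 2.

25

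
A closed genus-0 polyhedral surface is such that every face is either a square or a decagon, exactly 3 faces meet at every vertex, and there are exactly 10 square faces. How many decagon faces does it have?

2

Let x be the number of decagons; then F = 10 + x.
Edge–face incidences: 2E = 4·10 + 10·x = 40 + 10x.
Every vertex has degree 3, so 3V = 2E.
Euler: V − E + F = 2 ⇒ (2E)/3 − E + (10 + x) = 2.
Multiply by 6: 2·(2E) − 3·(2E) + 6·(10 + x) = 12, i.e. 60 + 6x − (40 + 10x) = 12.
Collecting terms: −4x + 20 = 12, so −4x = −8, so x = 2.
Then 2E = 40 + 10·2 = 60, so E = 30, V = 2E/3 = 20, F = 10 + 2 = 12.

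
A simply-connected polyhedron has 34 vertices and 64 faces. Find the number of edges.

Here V − E + F = 2.
E = V + F − (2) = 34 + 64 − (2) = 96.

96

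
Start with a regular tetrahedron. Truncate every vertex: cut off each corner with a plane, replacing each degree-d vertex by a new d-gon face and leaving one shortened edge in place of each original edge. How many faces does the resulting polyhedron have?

8

The base solid has V = 4, E = 6, F = 4.
Truncation replaces each original edge-end by a new vertex, so V′ = 2E = 12.
Each original edge survives, and each old vertex of degree d contributes d new edges; summing degrees gives Σd = 2E, so E′ = E + 2E = 3E = 18.
Each original face survives and each original vertex becomes one new face: F′ = F + V = 8.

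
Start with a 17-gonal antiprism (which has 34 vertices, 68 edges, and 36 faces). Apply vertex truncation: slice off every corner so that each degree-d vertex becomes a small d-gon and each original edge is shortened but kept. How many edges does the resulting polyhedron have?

Truncation replaces each original edge-end by a new vertex, so V′ = 2E = 136.
Each original edge survives, and each old vertex of degree d contributes d new edges; summing degrees gives Σd = 2E, so E′ = E + 2E = 3E = 204.
Each original face survives and each original vertex becomes one new face: F′ = F + V = 70.

204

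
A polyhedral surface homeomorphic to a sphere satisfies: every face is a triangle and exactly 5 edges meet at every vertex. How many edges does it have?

30

Each face has 3 edges and each edge borders two faces, so 2E = 3F.
Each vertex has degree 5, so 5V = 2E and hence V = 3F/5.
Euler: V − E + F = 2 ⇒ (3F/5) − (3F/2) + F = 2.
Multiply by 10: (6 − 15 + 10)F = 20, i.e. 1F = 20.
So F = 20, E = 3·20/2 = 30, V = 3·20/5 = 12.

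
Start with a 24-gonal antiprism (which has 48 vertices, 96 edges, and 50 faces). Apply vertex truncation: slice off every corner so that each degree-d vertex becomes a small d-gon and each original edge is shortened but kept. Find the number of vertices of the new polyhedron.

192

Truncation replaces each original edge-end by a new vertex, so V′ = 2E = 192.
Each original edge survives, and each old vertex of degree d contributes d new edges; summing degrees gives Σd = 2E, so E′ = E + 2E = 3E = 288.
Each original face survives and each original vertex becomes one new face: F′ = F + V = 98.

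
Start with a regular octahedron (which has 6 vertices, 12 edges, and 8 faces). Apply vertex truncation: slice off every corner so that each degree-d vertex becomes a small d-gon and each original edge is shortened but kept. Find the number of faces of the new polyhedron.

14

Truncation replaces each original edge-end by a new vertex, so V′ = 2E = 24.
Each original edge survives, and each old vertex of degree d contributes d new edges; summing degrees gives Σd = 2E, so E′ = E + 2E = 3E = 36.
Each original face survives and each original vertex becomes one new face: F′ = F + V = 14.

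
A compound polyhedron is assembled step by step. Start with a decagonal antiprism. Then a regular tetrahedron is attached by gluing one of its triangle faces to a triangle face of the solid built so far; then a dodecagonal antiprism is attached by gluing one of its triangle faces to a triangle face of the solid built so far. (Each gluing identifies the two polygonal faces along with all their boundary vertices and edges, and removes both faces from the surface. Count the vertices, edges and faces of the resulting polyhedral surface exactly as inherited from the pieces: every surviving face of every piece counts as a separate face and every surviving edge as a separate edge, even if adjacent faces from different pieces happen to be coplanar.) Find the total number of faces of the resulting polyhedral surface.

48

A decagonal antiprism: V=20, E=40, F=22.
Attach a regular tetrahedron (V=4, E=6, F=4) along a 3-gon: merge 3 vertices and 3 edges, delete both glued faces → V=21, E=43, F=24.
Attach a dodecagonal antiprism (V=24, E=48, F=26) along a 3-gon: merge 3 vertices and 3 edges, delete both glued faces → V=42, E=88, F=48.
Check: V − E + F = 42 − 88 + 48 = 2.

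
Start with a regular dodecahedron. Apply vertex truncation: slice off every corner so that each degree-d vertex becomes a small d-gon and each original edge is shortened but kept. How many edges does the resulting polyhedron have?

The base solid has V = 20, E = 30, F = 12.
Truncation replaces each original edge-end by a new vertex, so V′ = 2E = 60.
Each original edge survives, and each old vertex of degree d contributes d new edges; summing degrees gives Σd = 2E, so E′ = E + 2E = 3E = 90.
Each original face survives and each original vertex becomes one new face: F′ = F + V = 32.

90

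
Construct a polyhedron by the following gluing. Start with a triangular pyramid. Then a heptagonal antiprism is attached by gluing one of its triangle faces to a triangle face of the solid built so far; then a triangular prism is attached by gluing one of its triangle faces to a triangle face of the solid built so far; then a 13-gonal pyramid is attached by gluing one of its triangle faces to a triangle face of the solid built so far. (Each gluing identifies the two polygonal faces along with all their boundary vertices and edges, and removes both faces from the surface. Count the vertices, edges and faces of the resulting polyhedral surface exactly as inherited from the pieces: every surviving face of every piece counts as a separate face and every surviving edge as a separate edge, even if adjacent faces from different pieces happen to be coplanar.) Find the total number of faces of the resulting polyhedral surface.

33

A triangular pyramid: V=4, E=6, F=4.
Attach a heptagonal antiprism (V=14, E=28, F=16) along a 3-gon: merge 3 vertices and 3 edges, delete both glued faces → V=15, E=31, F=18.
Attach a triangular prism (V=6, E=9, F=5) along a 3-gon: merge 3 vertices and 3 edges, delete both glued faces → V=18, E=37, F=21.
Attach a 13-gonal pyramid (V=14, E=26, F=14) along a 3-gon: merge 3 vertices and 3 edges, delete both glued faces → V=29, E=60, F=33.
Check: V − E + F = 29 − 60 + 33 = 2.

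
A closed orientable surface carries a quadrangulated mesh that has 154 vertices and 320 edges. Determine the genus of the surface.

4

Every face is a square and each edge borders two faces, so 4F = 2·320, giving F = 160.
χ = V − E + F = 154 − 320 + 160 = -6.
For a closed orientable surface χ = 2 − 2g, so g = (2 − (-6))/2 = 4.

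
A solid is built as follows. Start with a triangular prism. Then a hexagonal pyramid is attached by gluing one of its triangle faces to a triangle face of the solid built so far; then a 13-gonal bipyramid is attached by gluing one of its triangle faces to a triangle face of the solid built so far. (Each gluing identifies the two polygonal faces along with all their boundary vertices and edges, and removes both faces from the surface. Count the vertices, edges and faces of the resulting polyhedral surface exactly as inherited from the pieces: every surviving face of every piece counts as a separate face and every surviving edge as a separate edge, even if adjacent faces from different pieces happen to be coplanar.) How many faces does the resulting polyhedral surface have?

34

A triangular prism: V=6, E=9, F=5.
Attach a hexagonal pyramid (V=7, E=12, F=7) along a 3-gon: merge 3 vertices and 3 edges, delete both glued faces → V=10, E=18, F=10.
Attach a 13-gonal bipyramid (V=15, E=39, F=26) along a 3-gon: merge 3 vertices and 3 edges, delete both glued faces → V=22, E=54, F=34.
Check: V − E + F = 22 − 54 + 34 = 2.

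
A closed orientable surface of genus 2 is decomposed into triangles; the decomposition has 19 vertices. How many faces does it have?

χ = 2 − 2·2 = -2, and every face is a triangle so 3F = 2E.
V − E + F = -2 with E = 3F/2 gives 19 − (3/2 − 1)·F = -2, so F = 42 and E = 63.

42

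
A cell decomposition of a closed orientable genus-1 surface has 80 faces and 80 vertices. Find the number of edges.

160

For a closed orientable surface of genus 1, χ = 2 − 2·1 = 0.
E = V + F − (0) = 80 + 80 − (0) = 160.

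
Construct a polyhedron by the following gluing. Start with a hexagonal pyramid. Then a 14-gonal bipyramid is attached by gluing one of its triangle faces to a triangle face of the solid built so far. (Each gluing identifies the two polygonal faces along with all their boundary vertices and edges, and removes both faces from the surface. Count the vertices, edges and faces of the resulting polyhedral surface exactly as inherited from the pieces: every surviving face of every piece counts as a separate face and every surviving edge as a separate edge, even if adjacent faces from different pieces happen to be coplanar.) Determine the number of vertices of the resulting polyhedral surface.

A hexagonal pyramid: V=7, E=12, F=7.
Attach a 14-gonal bipyramid (V=16, E=42, F=28) along a 3-gon: merge 3 vertices and 3 edges, delete both glued faces → V=20, E=51, F=33.
Check: V − E + F = 20 − 51 + 33 = 2.

20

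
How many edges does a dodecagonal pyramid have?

A pyramid on an n-gon base has one n-gon and n triangles: V = 12 + 1 = 13, E = 2·12 = 24, F = 12 + 1 = 13.

24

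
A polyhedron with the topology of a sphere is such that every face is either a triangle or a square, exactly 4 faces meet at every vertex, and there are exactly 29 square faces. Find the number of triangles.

Let x be the number of triangles; then F = 29 + x.
Edge–face incidences: 2E = 4·29 + 3·x = 116 + 3x.
Every vertex has degree 4, so 4V = 2E.
Euler: V − E + F = 2 ⇒ (2E)/4 − E + (29 + x) = 2.
Multiply by 8: 2·(2E) − 4·(2E) + 8·(29 + x) = 16, i.e. 232 + 8x − 2·(116 + 3x) = 16.
Collecting terms: 2x = 16, so x = 8.
Then 2E = 116 + 3·8 = 140, so E = 70, V = 2E/4 = 35, F = 29 + 8 = 37.

8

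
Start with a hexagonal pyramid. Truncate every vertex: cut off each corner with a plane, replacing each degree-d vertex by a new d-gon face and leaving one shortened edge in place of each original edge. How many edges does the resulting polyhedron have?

36

The base solid has V = 7, E = 12, F = 7.
Truncation replaces each original edge-end by a new vertex, so V′ = 2E = 24.
Each original edge survives, and each old vertex of degree d contributes d new edges; summing degrees gives Σd = 2E, so E′ = E + 2E = 3E = 36.
Each original face survives and each original vertex becomes one new face: F′ = F + V = 14.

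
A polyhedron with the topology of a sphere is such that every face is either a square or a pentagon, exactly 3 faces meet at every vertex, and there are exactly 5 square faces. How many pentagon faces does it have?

Let x be the number of pentagons; then F = 5 + x.
Edge–face incidences: 2E = 4·5 + 5·x = 20 + 5x.
Every vertex has degree 3, so 3V = 2E.
Euler: V − E + F = 2 ⇒ (2E)/3 − E + (5 + x) = 2.
Multiply by 6: 2·(2E) − 3·(2E) + 6·(5 + x) = 12, i.e. 30 + 6x − (20 + 5x) = 12.
Collecting terms: x + 10 = 12, so x = 2.
Then 2E = 20 + 5·2 = 30, so E = 15, V = 2E/3 = 10, F = 5 + 2 = 7.

2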